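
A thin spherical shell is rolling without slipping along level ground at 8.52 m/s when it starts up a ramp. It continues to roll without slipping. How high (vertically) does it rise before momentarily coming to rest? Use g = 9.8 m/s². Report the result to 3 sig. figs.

The moment of inertia is (2/3)MR², giving k ≡ I/(MR²) = 2/3.
Rolling without slipping gives ω = v/R, so the total kinetic energy is ½Mv² + ½Iω² = ½(1+k)Mv² = (5/6)Mv².
At the top the kinetic energy is zero, so (5/6)Mv₀² = Mgh.
Thus h = (1+k)v₀²/(2g) = 1.667 × 8.52² / (2 × 9.8) ≈ 6.17 m.

h ≈ 6.17 m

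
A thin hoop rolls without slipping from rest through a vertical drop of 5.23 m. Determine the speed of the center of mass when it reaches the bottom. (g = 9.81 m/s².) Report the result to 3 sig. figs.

With I = MR², the ratio k = I/(MR²) is 1.
Pure rolling means v = ωR; then KE = ½Mv² + ½I(v/R)² = ½(1+k)Mv² = Mv².
Energy conservation: Mgh = Mv², so v = √(2gh/(1+k)) = √(2 × 9.81 × 5.23 / 2) ≈ 7.16 m/s.

v ≈ 7.16 m/s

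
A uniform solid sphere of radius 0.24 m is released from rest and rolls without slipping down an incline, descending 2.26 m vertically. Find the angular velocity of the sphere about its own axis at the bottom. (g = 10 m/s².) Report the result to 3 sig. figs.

ω ≈ 23.7 rad/s

Here I = (2/5)MR², so the shape factor k = I/(MR²) = 0.4.
Rolling without slipping gives ω = v/R, so the total kinetic energy is ½Mv² + ½Iω² = ½(1+k)Mv² = (7/10)Mv².
Energy conservation Mgh = ½(1+k)Mv² gives v = √(2gh/(1+k)) = √(2 × 10 × 2.26 / 1.4) = 5.682 m/s.
Then ω = v/R = 5.682 / 0.24 ≈ 23.7 rad/s.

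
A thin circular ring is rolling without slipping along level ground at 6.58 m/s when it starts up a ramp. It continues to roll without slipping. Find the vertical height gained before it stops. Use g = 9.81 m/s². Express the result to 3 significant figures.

h ≈ 4.41 m

For this body I = MR², i.e. k = I/(MR²) = 1.
Since it rolls without slipping, ω = v/R and KE = ½Mv² + ½Iω² = ½(1+k)Mv² = Mv².
At the top the kinetic energy is zero, so Mv₀² = Mgh.
Thus h = (1+k)v₀²/(2g) = 2 × 6.58² / (2 × 9.81) ≈ 4.41 m.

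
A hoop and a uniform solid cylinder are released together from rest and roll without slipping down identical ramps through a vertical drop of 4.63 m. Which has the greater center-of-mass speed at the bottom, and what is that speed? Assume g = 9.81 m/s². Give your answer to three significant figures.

For rolling without slipping, Mgh = ½(1+k)Mv² where k = I/(MR²), so v = √(2gh/(1+k)).
Hoop: k = 1, giving v = √(2×9.81×4.63/2) = 6.739 m/s.
Uniform solid cylinder: k = 0.5, giving v = √(2×9.81×4.63/1.5) = 7.782 m/s.
The smaller k wins: the uniform solid cylinder, at ≈ 7.78 m/s.

the uniform solid cylinder, at v ≈ 7.78 m/s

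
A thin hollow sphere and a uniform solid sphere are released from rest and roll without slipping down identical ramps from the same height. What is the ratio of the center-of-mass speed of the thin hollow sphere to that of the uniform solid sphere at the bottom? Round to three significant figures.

v_ratio ≈ 0.917

Each satisfies Mgh = ½(1+k)Mv² with k = I/(MR²), so v ∝ 1/√(1+k).
For the thin hollow sphere k = 2/3; for the uniform solid sphere k = 0.4.
v₁/v₂ = √((1+k₂)/(1+k₁)) = √(1.4/1.667) ≈ 0.917.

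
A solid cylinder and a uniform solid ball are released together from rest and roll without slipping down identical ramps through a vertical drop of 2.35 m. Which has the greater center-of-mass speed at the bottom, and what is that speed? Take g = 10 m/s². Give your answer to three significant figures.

For rolling without slipping, Mgh = ½(1+k)Mv² where k = I/(MR²), so v = √(2gh/(1+k)).
Solid cylinder: k = 0.5, giving v = √(2×10×2.35/1.5) = 5.598 m/s.
Uniform solid ball: k = 0.4, giving v = √(2×10×2.35/1.4) = 5.794 m/s.
The smaller k wins: the uniform solid ball, at ≈ 5.79 m/s.

the uniform solid ball, at v ≈ 5.79 m/s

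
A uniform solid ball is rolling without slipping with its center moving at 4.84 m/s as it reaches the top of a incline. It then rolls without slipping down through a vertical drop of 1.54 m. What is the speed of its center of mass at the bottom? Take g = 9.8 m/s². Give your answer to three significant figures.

For this body I = (2/5)MR², i.e. k = I/(MR²) = 0.4.
Pure rolling means v = ωR; then KE = ½Mv² + ½I(v/R)² = ½(1+k)Mv² = (7/10)Mv².
Conserving energy between top and bottom: (7/10)Mv² = (7/10)Mv₀² + Mgh, hence v² = v₀² + 2gh/(1+k).
v = √(4.84² + 2×9.8×1.54/1.4) = √44.99 ≈ 6.71 m/s.

v ≈ 6.71 m/s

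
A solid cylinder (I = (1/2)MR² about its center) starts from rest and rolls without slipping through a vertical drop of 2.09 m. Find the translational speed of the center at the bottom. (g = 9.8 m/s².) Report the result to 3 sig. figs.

v ≈ 5.23 m/s

With I = (1/2)MR², the ratio k = I/(MR²) is 0.5.
Rolling without slipping gives ω = v/R, so the total kinetic energy is ½Mv² + ½Iω² = ½(1+k)Mv² = (3/4)Mv².
Setting Mgh = (3/4)Mv² gives v = √(2gh/(1+k)) = √(2·9.8·2.09/1.5) ≈ 5.23 m/s.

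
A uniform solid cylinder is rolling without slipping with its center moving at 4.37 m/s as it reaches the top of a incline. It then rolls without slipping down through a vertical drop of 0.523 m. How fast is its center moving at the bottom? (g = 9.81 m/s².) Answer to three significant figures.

With I = (1/2)MR², the ratio k = I/(MR²) is 0.5.
The rolling condition ω = v/R makes the rotational term ½I(v/R)² = ½kMv², so KE_total = ½(1+k)Mv² = (3/4)Mv².
Conserving energy between top and bottom: (3/4)Mv² = (3/4)Mv₀² + Mgh, hence v² = v₀² + 2gh/(1+k).
v = √(4.37² + 2×9.81×0.523/1.5) = √25.94 ≈ 5.09 m/s.

v ≈ 5.09 m/s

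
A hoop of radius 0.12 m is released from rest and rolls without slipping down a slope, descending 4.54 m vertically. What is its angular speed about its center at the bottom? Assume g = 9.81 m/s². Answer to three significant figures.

ω ≈ 55.6 rad/s

For this body I = MR², i.e. k = I/(MR²) = 1.
The rolling condition ω = v/R makes the rotational term ½I(v/R)² = ½kMv², so KE_total = ½(1+k)Mv² = Mv².
Energy conservation Mgh = ½(1+k)Mv² gives v = √(2gh/(1+k)) = √(2 × 9.81 × 4.54 / 2) = 6.674 m/s.
Then ω = v/R = 6.674 / 0.12 ≈ 55.6 rad/s.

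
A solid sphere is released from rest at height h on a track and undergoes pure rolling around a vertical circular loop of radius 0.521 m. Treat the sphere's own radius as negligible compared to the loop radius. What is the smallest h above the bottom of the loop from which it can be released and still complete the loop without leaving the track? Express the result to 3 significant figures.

h_min ≈ 1.41 m

For this body I = (2/5)MR², i.e. k = I/(MR²) = 0.4.
At the top, contact is just lost when gravity alone supplies the centripetal force: Mg = Mv_top²/r, i.e. v_top² = gr.
With ω = v/R, the kinetic energy at speed v is ½(1+k)Mv² = (7/10)Mv².
Energy conservation from release (height h) to the top (height 2r): Mgh = Mg(2r) + (7/10)M·gr.
Thus h_min = 2r + (1+k)r/2 = r(2 + 1.4/2) = 0.521 × 2.7 ≈ 1.41 m.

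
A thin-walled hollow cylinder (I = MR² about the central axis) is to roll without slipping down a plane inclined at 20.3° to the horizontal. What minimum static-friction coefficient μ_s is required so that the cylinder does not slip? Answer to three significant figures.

With I = MR², the ratio k = I/(MR²) is 1.
Newton's second law down the slope: Mg sinθ − f = Ma. The torque equation fR = Iα (with α = a/R) gives f = kMa.
These give a = g sinθ/(1+k) and the required friction f = kMg sinθ/(1+k).
With N = Mg cosθ, the no-slip condition f ≤ μN gives μ_min = f/N = k tanθ/(1+k).
μ_min = 1 × tan20.3° / 2 ≈ 0.185.

μ_min ≈ 0.185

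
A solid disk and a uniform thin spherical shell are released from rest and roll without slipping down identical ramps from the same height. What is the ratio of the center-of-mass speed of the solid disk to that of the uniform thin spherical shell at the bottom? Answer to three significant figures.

v_ratio ≈ 1.05

Each satisfies Mgh = ½(1+k)Mv² with k = I/(MR²), so v ∝ 1/√(1+k).
For the solid disk k = 0.5; for the uniform thin spherical shell k = 2/3.
v₁/v₂ = √((1+k₂)/(1+k₁)) = √(1.667/1.5) ≈ 1.05.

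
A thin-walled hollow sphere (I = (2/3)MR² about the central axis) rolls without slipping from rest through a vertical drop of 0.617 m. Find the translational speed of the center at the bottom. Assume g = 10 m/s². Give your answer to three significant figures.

For this body I = (2/3)MR², i.e. k = I/(MR²) = 2/3.
Rolling without slipping gives ω = v/R, so the total kinetic energy is ½Mv² + ½Iω² = ½(1+k)Mv² = (5/6)Mv².
Energy conservation: Mgh = (5/6)Mv², so v = √(2gh/(1+k)) = √(2 × 10 × 0.617 / 1.667) ≈ 2.72 m/s.

v ≈ 2.72 m/s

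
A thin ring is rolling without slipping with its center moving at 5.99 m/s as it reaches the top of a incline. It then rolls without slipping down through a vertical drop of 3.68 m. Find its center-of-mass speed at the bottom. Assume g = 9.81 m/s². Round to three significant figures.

v ≈ 8.48 m/s

Here I = MR², so the shape factor k = I/(MR²) = 1.
Since it rolls without slipping, ω = v/R and KE = ½Mv² + ½Iω² = ½(1+k)Mv² = Mv².
Conserving energy between top and bottom: Mv² = Mv₀² + Mgh, hence v² = v₀² + 2gh/(1+k).
v = √(5.99² + 2×9.81×3.68/2) = √71.98 ≈ 8.48 m/s.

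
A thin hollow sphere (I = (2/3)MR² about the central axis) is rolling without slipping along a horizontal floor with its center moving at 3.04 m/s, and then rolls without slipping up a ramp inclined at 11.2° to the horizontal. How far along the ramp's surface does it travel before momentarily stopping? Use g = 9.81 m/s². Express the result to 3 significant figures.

d ≈ 4.04 m

With I = (2/3)MR², the ratio k = I/(MR²) is 2/3.
The rolling condition ω = v/R makes the rotational term ½I(v/R)² = ½kMv², so KE_total = ½(1+k)Mv² = (5/6)Mv².
Setting this equal to Mgh gives the vertical rise h = (1+k)v₀²/(2g) = 1.667×3.04²/(2×9.81) = 0.785 m.
Along the incline, d = h/sinθ = 0.785/sin11.2° ≈ 4.04 m.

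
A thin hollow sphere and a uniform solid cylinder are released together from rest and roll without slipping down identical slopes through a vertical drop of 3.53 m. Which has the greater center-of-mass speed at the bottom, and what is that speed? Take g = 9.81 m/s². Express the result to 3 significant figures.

the uniform solid cylinder, at v ≈ 6.80 m/s

For rolling without slipping, Mgh = ½(1+k)Mv² where k = I/(MR²), so v = √(2gh/(1+k)).
Thin hollow sphere: k = 2/3, giving v = √(2×9.81×3.53/1.667) = 6.446 m/s.
Uniform solid cylinder: k = 0.5, giving v = √(2×9.81×3.53/1.5) = 6.795 m/s.
The smaller k wins: the uniform solid cylinder, at ≈ 6.80 m/s.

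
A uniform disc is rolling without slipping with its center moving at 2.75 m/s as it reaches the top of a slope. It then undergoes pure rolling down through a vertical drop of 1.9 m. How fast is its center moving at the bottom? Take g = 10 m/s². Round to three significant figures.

With I = (1/2)MR², the ratio k = I/(MR²) is 0.5.
Since it rolls without slipping, ω = v/R and KE = ½Mv² + ½Iω² = ½(1+k)Mv² = (3/4)Mv².
Conserving energy between top and bottom: (3/4)Mv² = (3/4)Mv₀² + Mgh, hence v² = v₀² + 2gh/(1+k).
v = √(2.75² + 2×10×1.9/1.5) = √32.9 ≈ 5.74 m/s.

v ≈ 5.74 m/s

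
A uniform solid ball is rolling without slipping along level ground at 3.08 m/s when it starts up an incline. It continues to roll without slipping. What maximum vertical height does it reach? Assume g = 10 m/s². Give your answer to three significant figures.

h ≈ 0.664 m

For this body I = (2/5)MR², i.e. k = I/(MR²) = 0.4.
Since it rolls without slipping, ω = v/R and KE = ½Mv² + ½Iω² = ½(1+k)Mv² = (7/10)Mv².
At the top the kinetic energy is zero, so (7/10)Mv₀² = Mgh.
Thus h = (1+k)v₀²/(2g) = 1.4 × 3.08² / (2 × 10) ≈ 0.664 m.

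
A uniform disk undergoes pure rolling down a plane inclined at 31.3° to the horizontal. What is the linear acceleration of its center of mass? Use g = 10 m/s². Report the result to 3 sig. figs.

Here I = (1/2)MR², so the shape factor k = I/(MR²) = 0.5.
Newton's second law down the slope: Mg sinθ − f = Ma. The torque equation fR = Iα (with α = a/R) gives f = kMa.
Eliminating f: Mg sinθ = (1+k)Ma, so a = g sinθ/(1+k) = 10 × sin31.3° / 1.5 ≈ 3.46 m/s².

a ≈ 3.46 m/s²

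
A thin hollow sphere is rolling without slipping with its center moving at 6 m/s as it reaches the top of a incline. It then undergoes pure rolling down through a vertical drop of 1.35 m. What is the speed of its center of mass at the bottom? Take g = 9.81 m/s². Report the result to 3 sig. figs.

v ≈ 7.20 m/s

For this body I = (2/3)MR², i.e. k = I/(MR²) = 2/3.
Pure rolling means v = ωR; then KE = ½Mv² + ½I(v/R)² = ½(1+k)Mv² = (5/6)Mv².
Conserving energy between top and bottom: (5/6)Mv² = (5/6)Mv₀² + Mgh, hence v² = v₀² + 2gh/(1+k).
v = √(6² + 2×9.81×1.35/1.667) = √51.89 ≈ 7.20 m/s.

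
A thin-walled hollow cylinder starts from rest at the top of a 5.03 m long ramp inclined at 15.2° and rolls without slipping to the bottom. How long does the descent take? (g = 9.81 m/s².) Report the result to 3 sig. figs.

t ≈ 2.80 s

Here I = MR², so the shape factor k = I/(MR²) = 1.
Newton's second law down the slope: Mg sinθ − f = Ma. The torque equation fR = Iα (with α = a/R) gives f = kMa.
Hence a = g sinθ/(1+k) = 9.81×sin15.2°/2 = 1.286 m/s².
With constant a from rest, t = √(2L/a) = √(2·5.03/1.286) ≈ 2.80 s.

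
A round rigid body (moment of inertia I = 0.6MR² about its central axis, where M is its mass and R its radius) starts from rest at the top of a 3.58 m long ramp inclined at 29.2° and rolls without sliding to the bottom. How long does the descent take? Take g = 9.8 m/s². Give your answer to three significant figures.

t ≈ 1.55 s

Here I = 0.6MR², so the shape factor k = I/(MR²) = 0.6.
Translational: Mg sinθ − f = Ma. Rotational about the CM: fR = Iα = kMRa, so f = kMa.
Hence a = g sinθ/(1+k) = 9.8×sin29.2°/1.6 = 2.988 m/s².
With constant a from rest, t = √(2L/a) = √(2·3.58/2.988) ≈ 1.55 s.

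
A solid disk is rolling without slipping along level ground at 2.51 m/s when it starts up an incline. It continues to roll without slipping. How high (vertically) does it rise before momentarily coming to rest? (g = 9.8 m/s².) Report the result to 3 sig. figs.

Here I = (1/2)MR², so the shape factor k = I/(MR²) = 0.5.
The rolling condition ω = v/R makes the rotational term ½I(v/R)² = ½kMv², so KE_total = ½(1+k)Mv² = (3/4)Mv².
All of this converts to potential energy at the highest point: (3/4)Mv₀² = Mgh.
Thus h = (1+k)v₀²/(2g) = 1.5 × 2.51² / (2 × 9.8) ≈ 0.482 m.

h ≈ 0.482 m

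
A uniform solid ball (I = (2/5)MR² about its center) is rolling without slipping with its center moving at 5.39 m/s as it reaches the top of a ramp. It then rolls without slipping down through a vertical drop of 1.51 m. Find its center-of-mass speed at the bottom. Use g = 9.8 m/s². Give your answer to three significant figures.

v ≈ 7.08 m/s

Here I = (2/5)MR², so the shape factor k = I/(MR²) = 0.4.
Rolling without slipping gives ω = v/R, so the total kinetic energy is ½Mv² + ½Iω² = ½(1+k)Mv² = (7/10)Mv².
Energy conservation: (7/10)Mv₀² + Mgh = (7/10)Mv², so v² = v₀² + 2gh/(1+k).
v = √(5.39² + 2×9.8×1.51/1.4) = √50.19 ≈ 7.08 m/s.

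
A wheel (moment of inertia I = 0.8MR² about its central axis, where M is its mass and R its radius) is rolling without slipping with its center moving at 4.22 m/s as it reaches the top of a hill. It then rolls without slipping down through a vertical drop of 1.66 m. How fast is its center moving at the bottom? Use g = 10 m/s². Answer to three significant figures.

For this body I = 0.8MR², i.e. k = I/(MR²) = 0.8.
Rolling without slipping gives ω = v/R, so the total kinetic energy is ½Mv² + ½Iω² = ½(1+k)Mv² = (9/10)Mv².
Energy conservation: (9/10)Mv₀² + Mgh = (9/10)Mv², so v² = v₀² + 2gh/(1+k).
v = √(4.22² + 2×10×1.66/1.8) = √36.25 ≈ 6.02 m/s.

v ≈ 6.02 m/s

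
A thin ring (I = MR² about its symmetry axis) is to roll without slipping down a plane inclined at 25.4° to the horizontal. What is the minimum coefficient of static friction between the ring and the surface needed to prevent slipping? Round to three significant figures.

μ_min ≈ 0.237

The moment of inertia is MR², giving k ≡ I/(MR²) = 1.
Translational: Mg sinθ − f = Ma. Rotational about the CM: fR = Iα = kMRa, so f = kMa.
These give a = g sinθ/(1+k) and the required friction f = kMg sinθ/(1+k).
With N = Mg cosθ, the no-slip condition f ≤ μN gives μ_min = f/N = k tanθ/(1+k).
μ_min = 1 × tan25.4° / 2 ≈ 0.237.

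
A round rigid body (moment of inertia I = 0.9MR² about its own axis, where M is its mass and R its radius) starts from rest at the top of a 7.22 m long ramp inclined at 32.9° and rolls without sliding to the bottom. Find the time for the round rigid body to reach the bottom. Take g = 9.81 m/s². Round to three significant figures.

Here I = 0.9MR², so the shape factor k = I/(MR²) = 0.9.
Newton's second law down the slope: Mg sinθ − f = Ma. The torque equation fR = Iα (with α = a/R) gives f = kMa.
Hence a = g sinθ/(1+k) = 9.81×sin32.9°/1.9 = 2.804 m/s².
With constant a from rest, t = √(2L/a) = √(2·7.22/2.804) ≈ 2.27 s.

t ≈ 2.27 s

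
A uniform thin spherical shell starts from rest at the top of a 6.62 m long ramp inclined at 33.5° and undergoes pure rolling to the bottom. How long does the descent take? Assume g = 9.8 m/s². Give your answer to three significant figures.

t ≈ 2.02 s

For this body I = (2/3)MR², i.e. k = I/(MR²) = 2/3.
Along the incline Mg sinθ − f = Ma, and torque about the center fR = Iα = kMR²(a/R) gives f = kMa.
Hence a = g sinθ/(1+k) = 9.8×sin33.5°/1.667 = 3.245 m/s².
Starting from rest, L = ½at², so t = √(2L/a) = √(2×6.62/3.245) ≈ 2.02 s.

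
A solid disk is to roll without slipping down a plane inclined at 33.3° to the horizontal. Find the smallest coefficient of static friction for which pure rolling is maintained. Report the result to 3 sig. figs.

μ_min ≈ 0.219

For this body I = (1/2)MR², i.e. k = I/(MR²) = 0.5.
Newton's second law down the slope: Mg sinθ − f = Ma. The torque equation fR = Iα (with α = a/R) gives f = kMa.
These give a = g sinθ/(1+k) and the required friction f = kMg sinθ/(1+k).
With N = Mg cosθ, the no-slip condition f ≤ μN gives μ_min = f/N = k tanθ/(1+k).
μ_min = 0.5 × tan33.3° / 1.5 ≈ 0.219.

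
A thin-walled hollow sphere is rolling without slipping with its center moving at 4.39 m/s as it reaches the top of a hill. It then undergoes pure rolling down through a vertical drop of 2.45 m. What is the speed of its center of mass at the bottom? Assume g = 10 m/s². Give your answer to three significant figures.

Here I = (2/3)MR², so the shape factor k = I/(MR²) = 2/3.
Since it rolls without slipping, ω = v/R and KE = ½Mv² + ½Iω² = ½(1+k)Mv² = (5/6)Mv².
Conserving energy between top and bottom: (5/6)Mv² = (5/6)Mv₀² + Mgh, hence v² = v₀² + 2gh/(1+k).
v = √(4.39² + 2×10×2.45/1.667) = √48.67 ≈ 6.98 m/s.

v ≈ 6.98 m/s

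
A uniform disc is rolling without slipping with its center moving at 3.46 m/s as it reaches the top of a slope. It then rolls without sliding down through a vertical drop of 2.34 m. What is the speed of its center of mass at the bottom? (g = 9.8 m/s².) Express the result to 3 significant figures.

v ≈ 6.52 m/s

Here I = (1/2)MR², so the shape factor k = I/(MR²) = 0.5.
Since it rolls without slipping, ω = v/R and KE = ½Mv² + ½Iω² = ½(1+k)Mv² = (3/4)Mv².
Conserving energy between top and bottom: (3/4)Mv² = (3/4)Mv₀² + Mgh, hence v² = v₀² + 2gh/(1+k).
v = √(3.46² + 2×9.8×2.34/1.5) = √42.55 ≈ 6.52 m/s.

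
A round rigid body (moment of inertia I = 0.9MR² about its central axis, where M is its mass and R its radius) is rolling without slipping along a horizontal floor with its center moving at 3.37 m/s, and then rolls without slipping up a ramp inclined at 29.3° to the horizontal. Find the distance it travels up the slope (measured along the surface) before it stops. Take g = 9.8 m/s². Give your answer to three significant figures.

d ≈ 2.25 m

With I = 0.9MR², the ratio k = I/(MR²) is 0.9.
Rolling without slipping gives ω = v/R, so the total kinetic energy is ½Mv² + ½Iω² = ½(1+k)Mv² = (19/20)Mv².
Setting this equal to Mgh gives the vertical rise h = (1+k)v₀²/(2g) = 1.9×3.37²/(2×9.8) = 1.101 m.
Along the incline, d = h/sinθ = 1.101/sin29.3° ≈ 2.25 m.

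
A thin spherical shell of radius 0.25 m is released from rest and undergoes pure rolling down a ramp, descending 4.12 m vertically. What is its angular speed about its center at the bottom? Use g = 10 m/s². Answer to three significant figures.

Here I = (2/3)MR², so the shape factor k = I/(MR²) = 2/3.
Rolling without slipping gives ω = v/R, so the total kinetic energy is ½Mv² + ½Iω² = ½(1+k)Mv² = (5/6)Mv².
Energy conservation Mgh = ½(1+k)Mv² gives v = √(2gh/(1+k)) = √(2 × 10 × 4.12 / 1.667) = 7.031 m/s.
The angular speed follows from ω = v/R = 7.031/0.25 ≈ 28.1 rad/s.

ω ≈ 28.1 rad/s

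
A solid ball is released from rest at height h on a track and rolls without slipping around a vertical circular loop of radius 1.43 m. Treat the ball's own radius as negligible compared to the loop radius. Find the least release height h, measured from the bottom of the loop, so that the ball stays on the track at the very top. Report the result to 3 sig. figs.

h_min ≈ 3.86 m

With I = (2/5)MR², the ratio k = I/(MR²) is 0.4.
At the top of the loop, the minimum-contact condition is Mg = Mv_top²/r, so v_top² = gr.
With ω = v/R, the kinetic energy at speed v is ½(1+k)Mv² = (7/10)Mv².
Energy conservation from release (height h) to the top (height 2r): Mgh = Mg(2r) + (7/10)M·gr.
Thus h_min = 2r + (1+k)r/2 = r(2 + 1.4/2) = 1.43 × 2.7 ≈ 3.86 m.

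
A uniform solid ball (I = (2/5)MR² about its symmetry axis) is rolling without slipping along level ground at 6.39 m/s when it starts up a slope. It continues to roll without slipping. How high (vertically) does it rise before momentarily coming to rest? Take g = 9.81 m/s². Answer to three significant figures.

h ≈ 2.91 m

With I = (2/5)MR², the ratio k = I/(MR²) is 0.4.
Rolling without slipping gives ω = v/R, so the total kinetic energy is ½Mv² + ½Iω² = ½(1+k)Mv² = (7/10)Mv².
At the top the kinetic energy is zero, so (7/10)Mv₀² = Mgh.
Thus h = (1+k)v₀²/(2g) = 1.4 × 6.39² / (2 × 9.81) ≈ 2.91 m.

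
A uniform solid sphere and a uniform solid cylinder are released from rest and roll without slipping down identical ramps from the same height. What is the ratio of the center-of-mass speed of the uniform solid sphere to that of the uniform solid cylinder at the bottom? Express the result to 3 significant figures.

Each satisfies Mgh = ½(1+k)Mv² with k = I/(MR²), so v ∝ 1/√(1+k).
For the uniform solid sphere k = 0.4; for the uniform solid cylinder k = 0.5.
v₁/v₂ = √((1+k₂)/(1+k₁)) = √(1.5/1.4) ≈ 1.04.

v_ratio ≈ 1.04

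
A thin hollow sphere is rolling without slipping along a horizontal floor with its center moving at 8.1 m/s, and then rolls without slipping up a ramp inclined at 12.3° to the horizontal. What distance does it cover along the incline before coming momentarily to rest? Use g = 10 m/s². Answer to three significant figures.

d ≈ 25.7 m

With I = (2/3)MR², the ratio k = I/(MR²) is 2/3.
The rolling condition ω = v/R makes the rotational term ½I(v/R)² = ½kMv², so KE_total = ½(1+k)Mv² = (5/6)Mv².
Setting this equal to Mgh gives the vertical rise h = (1+k)v₀²/(2g) = 1.667×8.1²/(2×10) = 5.467 m.
Along the incline, d = h/sinθ = 5.467/sin12.3° ≈ 25.7 m.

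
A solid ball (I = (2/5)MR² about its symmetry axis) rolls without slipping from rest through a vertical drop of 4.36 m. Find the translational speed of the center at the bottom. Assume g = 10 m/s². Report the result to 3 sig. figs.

v ≈ 7.89 m/s

For this body I = (2/5)MR², i.e. k = I/(MR²) = 0.4.
Rolling without slipping gives ω = v/R, so the total kinetic energy is ½Mv² + ½Iω² = ½(1+k)Mv² = (7/10)Mv².
Energy conservation: Mgh = (7/10)Mv², so v = √(2gh/(1+k)) = √(2 × 10 × 4.36 / 1.4) ≈ 7.89 m/s.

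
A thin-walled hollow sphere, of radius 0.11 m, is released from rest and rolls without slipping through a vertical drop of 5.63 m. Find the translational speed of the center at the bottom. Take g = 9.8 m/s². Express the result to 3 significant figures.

v ≈ 8.14 m/s

Here I = (2/3)MR², so the shape factor k = I/(MR²) = 2/3.
The rolling condition ω = v/R makes the rotational term ½I(v/R)² = ½kMv², so KE_total = ½(1+k)Mv² = (5/6)Mv².
Energy conservation: Mgh = (5/6)Mv², so v = √(2gh/(1+k)) = √(2 × 9.8 × 5.63 / 1.667) ≈ 8.14 m/s.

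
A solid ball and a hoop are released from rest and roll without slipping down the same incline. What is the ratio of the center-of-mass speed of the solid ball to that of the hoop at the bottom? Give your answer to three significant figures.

Each satisfies Mgh = ½(1+k)Mv² with k = I/(MR²), so v ∝ 1/√(1+k).
For the solid ball k = 0.4; for the hoop k = 1.
v₁/v₂ = √((1+k₂)/(1+k₁)) = √(2/1.4) ≈ 1.20.

v_ratio ≈ 1.20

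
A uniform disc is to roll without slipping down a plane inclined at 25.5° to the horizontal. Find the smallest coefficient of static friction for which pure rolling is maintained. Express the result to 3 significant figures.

For this body I = (1/2)MR², i.e. k = I/(MR²) = 0.5.
Along the incline Mg sinθ − f = Ma, and torque about the center fR = Iα = kMR²(a/R) gives f = kMa.
These give a = g sinθ/(1+k) and the required friction f = kMg sinθ/(1+k).
With N = Mg cosθ, the no-slip condition f ≤ μN gives μ_min = f/N = k tanθ/(1+k).
μ_min = 0.5 × tan25.5° / 1.5 ≈ 0.159.

μ_min ≈ 0.159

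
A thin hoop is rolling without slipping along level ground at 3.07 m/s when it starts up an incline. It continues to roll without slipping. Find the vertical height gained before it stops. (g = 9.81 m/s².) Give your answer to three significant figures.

h ≈ 0.961 m

With I = MR², the ratio k = I/(MR²) is 1.
Pure rolling means v = ωR; then KE = ½Mv² + ½I(v/R)² = ½(1+k)Mv² = Mv².
All of this converts to potential energy at the highest point: Mv₀² = Mgh.
Thus h = (1+k)v₀²/(2g) = 2 × 3.07² / (2 × 9.81) ≈ 0.961 m.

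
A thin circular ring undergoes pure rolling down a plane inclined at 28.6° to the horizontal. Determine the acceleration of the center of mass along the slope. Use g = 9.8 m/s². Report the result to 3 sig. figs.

With I = MR², the ratio k = I/(MR²) is 1.
Translational: Mg sinθ − f = Ma. Rotational about the CM: fR = Iα = kMRa, so f = kMa.
Eliminating f: Mg sinθ = (1+k)Ma, so a = g sinθ/(1+k) = 9.8 × sin28.6° / 2 ≈ 2.35 m/s².

a ≈ 2.35 m/s²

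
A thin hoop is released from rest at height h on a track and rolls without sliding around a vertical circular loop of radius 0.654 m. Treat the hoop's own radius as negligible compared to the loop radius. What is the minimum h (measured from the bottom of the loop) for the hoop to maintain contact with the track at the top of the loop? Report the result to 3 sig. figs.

h_min ≈ 1.96 m

Here I = MR², so the shape factor k = I/(MR²) = 1.
At the top of the loop, the minimum-contact condition is Mg = Mv_top²/r, so v_top² = gr.
With ω = v/R, the kinetic energy at speed v is ½(1+k)Mv² = Mv².
Energy conservation from release (height h) to the top (height 2r): Mgh = Mg(2r) + M·gr.
Thus h_min = 2r + (1+k)r/2 = r(2 + 2/2) = 0.654 × 3 ≈ 1.96 m.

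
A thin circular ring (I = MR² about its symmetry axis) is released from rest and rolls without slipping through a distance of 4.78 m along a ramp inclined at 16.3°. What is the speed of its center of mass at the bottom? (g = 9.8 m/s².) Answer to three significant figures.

The moment of inertia is MR², giving k ≡ I/(MR²) = 1.
Pure rolling means v = ωR; then KE = ½Mv² + ½I(v/R)² = ½(1+k)Mv² = Mv².
The vertical drop is h = L sinθ = 4.78 × sin16.3° = 1.342 m.
Energy conservation: Mgh = Mv², so v = √(2gh/(1+k)) = √(2 × 9.8 × 1.342 / 2) ≈ 3.63 m/s.

v ≈ 3.63 m/s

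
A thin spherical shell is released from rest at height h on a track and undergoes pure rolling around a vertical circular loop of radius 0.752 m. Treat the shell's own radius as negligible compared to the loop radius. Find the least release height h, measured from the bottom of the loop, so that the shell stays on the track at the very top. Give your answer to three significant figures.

Here I = (2/3)MR², so the shape factor k = I/(MR²) = 2/3.
At the top, contact is just lost when gravity alone supplies the centripetal force: Mg = Mv_top²/r, i.e. v_top² = gr.
With ω = v/R, the kinetic energy at speed v is ½(1+k)Mv² = (5/6)Mv².
Energy conservation from release (height h) to the top (height 2r): Mgh = Mg(2r) + (5/6)M·gr.
Thus h_min = 2r + (1+k)r/2 = r(2 + 1.667/2) = 0.752 × 2.833 ≈ 2.13 m.

h_min ≈ 2.13 m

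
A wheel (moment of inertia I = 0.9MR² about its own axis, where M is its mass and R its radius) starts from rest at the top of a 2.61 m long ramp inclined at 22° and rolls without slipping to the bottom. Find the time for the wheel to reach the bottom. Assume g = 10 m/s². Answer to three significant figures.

t ≈ 1.63 s

With I = 0.9MR², the ratio k = I/(MR²) is 0.9.
Along the incline Mg sinθ − f = Ma, and torque about the center fR = Iα = kMR²(a/R) gives f = kMa.
Hence a = g sinθ/(1+k) = 10×sin22°/1.9 = 1.972 m/s².
Starting from rest, L = ½at², so t = √(2L/a) = √(2×2.61/1.972) ≈ 1.63 s.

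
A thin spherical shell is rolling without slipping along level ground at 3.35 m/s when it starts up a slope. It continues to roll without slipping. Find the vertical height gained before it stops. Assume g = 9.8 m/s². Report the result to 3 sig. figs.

With I = (2/3)MR², the ratio k = I/(MR²) is 2/3.
Since it rolls without slipping, ω = v/R and KE = ½Mv² + ½Iω² = ½(1+k)Mv² = (5/6)Mv².
At the top the kinetic energy is zero, so (5/6)Mv₀² = Mgh.
Thus h = (1+k)v₀²/(2g) = 1.667 × 3.35² / (2 × 9.8) ≈ 0.954 m.

h ≈ 0.954 m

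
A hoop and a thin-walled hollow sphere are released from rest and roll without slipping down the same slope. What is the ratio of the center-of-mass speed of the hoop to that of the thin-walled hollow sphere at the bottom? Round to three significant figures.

v_ratio ≈ 0.913

Each satisfies Mgh = ½(1+k)Mv² with k = I/(MR²), so v ∝ 1/√(1+k).
For the hoop k = 1; for the thin-walled hollow sphere k = 2/3.
v₁/v₂ = √((1+k₂)/(1+k₁)) = √(1.667/2) ≈ 0.913.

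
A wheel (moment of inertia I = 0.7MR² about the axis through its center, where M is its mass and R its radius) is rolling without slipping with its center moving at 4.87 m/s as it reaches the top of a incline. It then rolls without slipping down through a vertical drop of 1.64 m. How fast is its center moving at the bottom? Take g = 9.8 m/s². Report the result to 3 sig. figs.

v ≈ 6.53 m/s

For this body I = 0.7MR², i.e. k = I/(MR²) = 0.7.
The rolling condition ω = v/R makes the rotational term ½I(v/R)² = ½kMv², so KE_total = ½(1+k)Mv² = (17/20)Mv².
Energy conservation: (17/20)Mv₀² + Mgh = (17/20)Mv², so v² = v₀² + 2gh/(1+k).
v = √(4.87² + 2×9.8×1.64/1.7) = √42.63 ≈ 6.53 m/s.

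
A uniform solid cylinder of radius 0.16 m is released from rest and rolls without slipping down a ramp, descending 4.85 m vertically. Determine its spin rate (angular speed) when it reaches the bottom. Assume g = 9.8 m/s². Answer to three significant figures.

With I = (1/2)MR², the ratio k = I/(MR²) is 0.5.
Rolling without slipping gives ω = v/R, so the total kinetic energy is ½Mv² + ½Iω² = ½(1+k)Mv² = (3/4)Mv².
Energy conservation Mgh = ½(1+k)Mv² gives v = √(2gh/(1+k)) = √(2 × 9.8 × 4.85 / 1.5) = 7.961 m/s.
The angular speed follows from ω = v/R = 7.961/0.16 ≈ 49.8 rad/s.

ω ≈ 49.8 rad/s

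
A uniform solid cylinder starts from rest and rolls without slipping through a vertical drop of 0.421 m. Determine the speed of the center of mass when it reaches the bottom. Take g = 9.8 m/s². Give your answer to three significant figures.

v ≈ 2.35 m/s

With I = (1/2)MR², the ratio k = I/(MR²) is 0.5.
The rolling condition ω = v/R makes the rotational term ½I(v/R)² = ½kMv², so KE_total = ½(1+k)Mv² = (3/4)Mv².
Energy conservation: Mgh = (3/4)Mv², so v = √(2gh/(1+k)) = √(2 × 9.8 × 0.421 / 1.5) ≈ 2.35 m/s.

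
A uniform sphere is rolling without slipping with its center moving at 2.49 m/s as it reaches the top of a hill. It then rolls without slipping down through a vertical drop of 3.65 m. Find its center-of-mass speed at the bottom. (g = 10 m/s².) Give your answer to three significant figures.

The moment of inertia is (2/5)MR², giving k ≡ I/(MR²) = 0.4.
Rolling without slipping gives ω = v/R, so the total kinetic energy is ½Mv² + ½Iω² = ½(1+k)Mv² = (7/10)Mv².
Energy conservation: (7/10)Mv₀² + Mgh = (7/10)Mv², so v² = v₀² + 2gh/(1+k).
v = √(2.49² + 2×10×3.65/1.4) = √58.34 ≈ 7.64 m/s.

v ≈ 7.64 m/s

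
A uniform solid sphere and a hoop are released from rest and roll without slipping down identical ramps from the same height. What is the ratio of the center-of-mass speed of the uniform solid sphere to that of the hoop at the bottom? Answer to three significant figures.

v_ratio ≈ 1.20

Each satisfies Mgh = ½(1+k)Mv² with k = I/(MR²), so v ∝ 1/√(1+k).
For the uniform solid sphere k = 0.4; for the hoop k = 1.
v₁/v₂ = √((1+k₂)/(1+k₁)) = √(2/1.4) ≈ 1.20.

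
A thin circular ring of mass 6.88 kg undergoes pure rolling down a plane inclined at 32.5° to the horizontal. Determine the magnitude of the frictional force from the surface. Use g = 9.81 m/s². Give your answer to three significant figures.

f ≈ 18.1 N

For this body I = MR², i.e. k = I/(MR²) = 1.
Newton's second law down the slope: Mg sinθ − f = Ma. The torque equation fR = Iα (with α = a/R) gives f = kMa.
Combining, a = g sinθ/(1+k) and f = kMa = kMg sinθ/(1+k).
f = 1 × 6.88 × 9.81 × sin32.5° / 2 ≈ 18.1 N.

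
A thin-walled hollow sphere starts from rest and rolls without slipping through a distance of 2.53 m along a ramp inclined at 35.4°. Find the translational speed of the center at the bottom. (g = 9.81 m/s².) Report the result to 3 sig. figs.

v ≈ 4.15 m/s

With I = (2/3)MR², the ratio k = I/(MR²) is 2/3.
Since it rolls without slipping, ω = v/R and KE = ½Mv² + ½Iω² = ½(1+k)Mv² = (5/6)Mv².
The vertical drop is h = L sinθ = 2.53 × sin35.4° = 1.466 m.
Setting Mgh = (5/6)Mv² gives v = √(2gh/(1+k)) = √(2·9.81·1.466/1.667) ≈ 4.15 m/s.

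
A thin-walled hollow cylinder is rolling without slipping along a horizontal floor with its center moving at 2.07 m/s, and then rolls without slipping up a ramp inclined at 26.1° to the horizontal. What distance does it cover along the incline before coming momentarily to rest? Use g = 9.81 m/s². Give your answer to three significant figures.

With I = MR², the ratio k = I/(MR²) is 1.
The rolling condition ω = v/R makes the rotational term ½I(v/R)² = ½kMv², so KE_total = ½(1+k)Mv² = Mv².
Setting this equal to Mgh gives the vertical rise h = (1+k)v₀²/(2g) = 2×2.07²/(2×9.81) = 0.4368 m.
Along the incline, d = h/sinθ = 0.4368/sin26.1° ≈ 0.993 m.

d ≈ 0.993 m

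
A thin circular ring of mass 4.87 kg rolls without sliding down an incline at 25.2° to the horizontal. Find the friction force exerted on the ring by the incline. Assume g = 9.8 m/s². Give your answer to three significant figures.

f ≈ 10.2 N

Here I = MR², so the shape factor k = I/(MR²) = 1.
Newton's second law down the slope: Mg sinθ − f = Ma. The torque equation fR = Iα (with α = a/R) gives f = kMa.
Combining, a = g sinθ/(1+k) and f = kMa = kMg sinθ/(1+k).
f = 1 × 4.87 × 9.8 × sin25.2° / 2 ≈ 10.2 N.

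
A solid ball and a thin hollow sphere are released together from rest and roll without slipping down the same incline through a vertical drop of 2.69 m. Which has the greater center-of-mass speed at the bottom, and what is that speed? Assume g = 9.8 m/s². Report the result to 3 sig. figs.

the solid ball, at v ≈ 6.14 m/s

For rolling without slipping, Mgh = ½(1+k)Mv² where k = I/(MR²), so v = √(2gh/(1+k)).
Solid ball: k = 0.4, giving v = √(2×9.8×2.69/1.4) = 6.137 m/s.
Thin hollow sphere: k = 2/3, giving v = √(2×9.8×2.69/1.667) = 5.624 m/s.
The smaller k wins: the solid ball, at ≈ 6.14 m/s.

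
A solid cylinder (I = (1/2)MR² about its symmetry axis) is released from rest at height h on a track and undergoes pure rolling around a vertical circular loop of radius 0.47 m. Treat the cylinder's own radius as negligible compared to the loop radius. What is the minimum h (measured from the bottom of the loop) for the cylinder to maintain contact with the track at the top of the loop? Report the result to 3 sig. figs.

h_min ≈ 1.29 m

Here I = (1/2)MR², so the shape factor k = I/(MR²) = 0.5.
At the top, contact is just lost when gravity alone supplies the centripetal force: Mg = Mv_top²/r, i.e. v_top² = gr.
With ω = v/R, the kinetic energy at speed v is ½(1+k)Mv² = (3/4)Mv².
Energy conservation from release (height h) to the top (height 2r): Mgh = Mg(2r) + (3/4)M·gr.
Thus h_min = 2r + (1+k)r/2 = r(2 + 1.5/2) = 0.47 × 2.75 ≈ 1.29 m.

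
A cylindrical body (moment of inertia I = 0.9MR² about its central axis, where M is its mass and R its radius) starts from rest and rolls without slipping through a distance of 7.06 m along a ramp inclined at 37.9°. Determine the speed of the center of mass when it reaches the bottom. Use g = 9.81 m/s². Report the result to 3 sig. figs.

v ≈ 6.69 m/s

With I = 0.9MR², the ratio k = I/(MR²) is 0.9.
Pure rolling means v = ωR; then KE = ½Mv² + ½I(v/R)² = ½(1+k)Mv² = (19/20)Mv².
The vertical drop is h = L sinθ = 7.06 × sin37.9° = 4.337 m.
Setting Mgh = (19/20)Mv² gives v = √(2gh/(1+k)) = √(2·9.81·4.337/1.9) ≈ 6.69 m/s.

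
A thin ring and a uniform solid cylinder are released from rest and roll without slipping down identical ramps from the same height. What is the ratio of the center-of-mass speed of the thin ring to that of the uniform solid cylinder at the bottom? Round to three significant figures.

v_ratio ≈ 0.866

Each satisfies Mgh = ½(1+k)Mv² with k = I/(MR²), so v ∝ 1/√(1+k).
For the thin ring k = 1; for the uniform solid cylinder k = 0.5.
v₁/v₂ = √((1+k₂)/(1+k₁)) = √(1.5/2) ≈ 0.866.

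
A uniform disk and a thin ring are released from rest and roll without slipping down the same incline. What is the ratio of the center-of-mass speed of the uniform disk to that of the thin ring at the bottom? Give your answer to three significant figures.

Each satisfies Mgh = ½(1+k)Mv² with k = I/(MR²), so v ∝ 1/√(1+k).
For the uniform disk k = 0.5; for the thin ring k = 1.
v₁/v₂ = √((1+k₂)/(1+k₁)) = √(2/1.5) ≈ 1.15.

v_ratio ≈ 1.15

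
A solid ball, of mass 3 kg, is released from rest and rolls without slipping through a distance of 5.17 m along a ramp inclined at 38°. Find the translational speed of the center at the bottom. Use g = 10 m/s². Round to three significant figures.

v ≈ 6.74 m/s

The moment of inertia is (2/5)MR², giving k ≡ I/(MR²) = 0.4.
Pure rolling means v = ωR; then KE = ½Mv² + ½I(v/R)² = ½(1+k)Mv² = (7/10)Mv².
The vertical drop is h = L sinθ = 5.17 × sin38° = 3.183 m.
Energy conservation: Mgh = (7/10)Mv², so v = √(2gh/(1+k)) = √(2 × 10 × 3.183 / 1.4) ≈ 6.74 m/s.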